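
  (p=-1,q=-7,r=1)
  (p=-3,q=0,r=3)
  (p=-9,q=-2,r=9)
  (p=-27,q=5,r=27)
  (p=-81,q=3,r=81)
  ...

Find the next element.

(p=-243,q=10,r=243)

P: ×3 each step, so -1, -3, -9, -27, -81 → -243.
For the q, alternating steps +7, −2, +7, −2, …: -7, 0, -2, 5, 3 → 10.
R: ×3 each step; 1, 3, 9, 27, 81 → 243.
Combining the parts gives (p=-243,q=10,r=243).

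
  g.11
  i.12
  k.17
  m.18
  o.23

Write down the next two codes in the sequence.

q.24 then s.29

Letter: letters move forward 2 places in the alphabet; g, i, k, m, o → q → s.
Second component: 11, 12, 17, 18, 23 → 24 → 29 (alternating steps +1, +5, +1, +5, …).
Putting the parts together: q.24 and then s.29.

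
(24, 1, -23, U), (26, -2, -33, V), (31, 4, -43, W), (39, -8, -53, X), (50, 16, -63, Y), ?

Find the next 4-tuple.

For the first part, differences are 2, 5, 8, … (increasing by 3 each time): 24, 26, 31, 39, 50 → 64.
Second part: ×(-2) each step, so 1, -2, 4, -8, 16 → -32.
Third part goes -23, -33, -43, -53, -63 → -73 (−10 each step).
Letter — letters move forward 1 place in the alphabet: U, V, W, X, Y → Z.
So the next 4-tuple is (64, -32, -73, Z).

(64, -32, -73, Z)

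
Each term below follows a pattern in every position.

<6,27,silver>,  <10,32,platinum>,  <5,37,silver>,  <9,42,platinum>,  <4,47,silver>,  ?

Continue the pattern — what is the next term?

First slot: alternating steps +4, −5, +4, −5, …; 6, 10, 5, 9, 4 → 8.
Second slot — +5 each step: 27, 32, 37, 42, 47 → 52.
Metal: silver, platinum, silver, platinum, silver → platinum (alternates silver ↔ platinum).
Combining the parts gives <8,52,platinum>.

<8,52,platinum>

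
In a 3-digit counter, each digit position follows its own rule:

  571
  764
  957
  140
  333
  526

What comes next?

719

For the first digit, +2 each step, mod 10: 5, 7, 9, 1, 3, 5 → 7.
Second digit: 7, 6, 5, 4, 3, 2 → 1 (−1 each step, mod 10).
For the third digit, +3 each step, mod 10: 1, 4, 7, 0, 3, 6 → 9.
Combining the parts gives 719.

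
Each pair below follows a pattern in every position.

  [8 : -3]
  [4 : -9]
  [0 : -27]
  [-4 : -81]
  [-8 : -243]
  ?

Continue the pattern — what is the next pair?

First slot goes 8, 4, 0, -4, -8 → -12 (−4 each step).
Second slot: ×3 each step; -3, -9, -27, -81, -243 → -729.
Combining the parts gives [-12 : -729].

[-12 : -729]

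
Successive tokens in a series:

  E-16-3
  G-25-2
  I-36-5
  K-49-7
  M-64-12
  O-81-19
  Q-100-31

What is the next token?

Letter — letters move forward 2 places in the alphabet: E, G, I, K, M, O, Q → S.
Second component: perfect squares: 4², 5², 6², …, so 16, 25, 36, 49, 64, 81, 100 → 121.
For the third component, each term is the sum of the two before it: 3, 2, 5, 7, 12, 19, 31 → 50.
Putting it together: S-121-50.

S-121-50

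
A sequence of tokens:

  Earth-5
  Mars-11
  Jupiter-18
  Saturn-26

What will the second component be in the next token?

Planet: runs through the planets Mercury→Neptune; Earth, Mars, Jupiter, Saturn → Uranus.
Second component: differences are 6, 7, 8, … (increasing by 1 each time); 5, 11, 18, 26 → 35.

35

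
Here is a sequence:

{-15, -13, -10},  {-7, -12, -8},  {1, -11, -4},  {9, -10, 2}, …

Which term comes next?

First component: +8 each step; -15, -7, 1, 9 → 17.
Second component — +1 each step: -13, -12, -11, -10 → -9.
Third component: differences are 2, 4, 6, … (increasing by 2 each time), so -10, -8, -4, 2 → 10.
So the next term is {17, -9, 10}.

{17, -9, 10}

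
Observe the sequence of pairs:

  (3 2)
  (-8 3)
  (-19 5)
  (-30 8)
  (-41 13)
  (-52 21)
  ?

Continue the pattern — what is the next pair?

First part: −11 each step; 3, -8, -19, -30, -41, -52 → -63.
For the second part, each term is the sum of the two before it: 2, 3, 5, 8, 13, 21 → 34.
Combining the parts gives (-63 34).

(-63 34)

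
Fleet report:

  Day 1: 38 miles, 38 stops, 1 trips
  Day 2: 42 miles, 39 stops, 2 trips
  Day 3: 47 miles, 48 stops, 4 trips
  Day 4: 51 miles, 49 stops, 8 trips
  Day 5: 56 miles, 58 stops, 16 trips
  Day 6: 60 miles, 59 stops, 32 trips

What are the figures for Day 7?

65 miles, 68 stops, 64 trips

Miles: 38, 42, 47, 51, 56, 60 → 65 (alternating steps +4, +5, +4, +5, …).
Stops: alternating steps +1, +9, +1, +9, …, so 38, 39, 48, 49, 58, 59 → 68.
Trips — ×2 each step: 1, 2, 4, 8, 16, 32 → 64.
So the next row is 65 miles, 68 stops, 64 trips.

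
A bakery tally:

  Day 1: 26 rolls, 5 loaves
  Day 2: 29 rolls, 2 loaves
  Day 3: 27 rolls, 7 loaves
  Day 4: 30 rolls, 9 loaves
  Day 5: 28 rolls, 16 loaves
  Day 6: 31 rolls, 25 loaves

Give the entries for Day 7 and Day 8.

For the rolls, alternating steps +3, −2, +3, −2, …: 26, 29, 27, 30, 28, 31 → 29 → 32.
Loaves — each term is the sum of the two before it: 5, 2, 7, 9, 16, 25 → 41 → 66.
Putting the parts together: 29 rolls, 41 loaves and then 32 rolls, 66 loaves.

29 rolls, 41 loaves; 32 rolls, 66 loaves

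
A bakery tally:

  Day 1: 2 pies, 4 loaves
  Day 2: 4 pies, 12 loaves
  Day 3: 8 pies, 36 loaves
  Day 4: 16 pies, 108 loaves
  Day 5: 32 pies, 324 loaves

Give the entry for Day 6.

64 pies, 972 loaves

Pies: ×2 each step, so 2, 4, 8, 16, 32 → 64.
Loaves — ×3 each step: 4, 12, 36, 108, 324 → 972.
So the next line is 64 pies, 972 loaves.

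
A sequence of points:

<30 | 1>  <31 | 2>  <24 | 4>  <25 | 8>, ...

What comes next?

First coordinate: alternating steps +1, −7, +1, −7, …; 30, 31, 24, 25 → 18.
For the second coordinate, ×2 each step: 1, 2, 4, 8 → 16.
Putting it together: <18 | 16>.

<18 | 16>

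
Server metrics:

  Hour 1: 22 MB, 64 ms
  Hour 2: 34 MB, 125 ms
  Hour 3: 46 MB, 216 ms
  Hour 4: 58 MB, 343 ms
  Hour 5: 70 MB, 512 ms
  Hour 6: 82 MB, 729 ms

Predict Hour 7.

94 MB, 1000 ms

MB: 22, 34, 46, 58, 70, 82 → 94 (+12 each step).
Ms goes 64, 125, 216, 343, 512, 729 → 1000 (perfect cubes: 4³, 5³, 6³, …).
So the next line is 94 MB, 1000 ms.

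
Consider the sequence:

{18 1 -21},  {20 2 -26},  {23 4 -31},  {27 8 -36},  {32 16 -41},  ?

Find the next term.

{38 32 -46}

First entry: differences are 2, 3, 4, … (increasing by 1 each time), so 18, 20, 23, 27, 32 → 38.
For the second entry, ×2 each step: 1, 2, 4, 8, 16 → 32.
Third entry: −5 each step; -21, -26, -31, -36, -41 → -46.
Combining the parts gives {38 32 -46}.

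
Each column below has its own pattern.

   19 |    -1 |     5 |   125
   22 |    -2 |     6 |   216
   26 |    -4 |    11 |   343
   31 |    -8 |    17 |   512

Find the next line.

37  -16  28  729

First component: differences are 3, 4, 5, … (increasing by 1 each time); 19, 22, 26, 31 → 37.
Second component: ×2 each step, so -1, -2, -4, -8 → -16.
Third component: each term is the sum of the two before it, so 5, 6, 11, 17 → 28.
Fourth component goes 125, 216, 343, 512 → 729 (perfect cubes: 5³, 6³, 7³, …).
Putting it together: 37  -16  28  729.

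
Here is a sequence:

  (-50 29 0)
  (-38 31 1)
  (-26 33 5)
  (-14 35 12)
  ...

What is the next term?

First value: +12 each step, so -50, -38, -26, -14 → -2.
Second value: +2 each step; 29, 31, 33, 35 → 37.
Third value: differences are 1, 4, 7, … (increasing by 3 each time); 0, 1, 5, 12 → 22.
Putting it together: (-2 37 22).

(-2 37 22)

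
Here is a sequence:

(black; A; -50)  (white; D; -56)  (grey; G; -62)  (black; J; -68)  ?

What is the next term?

(white; M; -74)

Shade — repeats black → white → grey: black, white, grey, black → white.
Letter: letters move forward 3 places in the alphabet, so A, D, G, J → M.
Third coordinate goes -50, -56, -62, -68 → -74 (−6 each step).
So the next term is (white; M; -74).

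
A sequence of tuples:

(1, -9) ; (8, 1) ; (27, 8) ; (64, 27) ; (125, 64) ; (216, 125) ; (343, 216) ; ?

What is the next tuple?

(512, 343)

First part: 1, 8, 27, 64, 125, 216, 343 → 512 (perfect cubes: 1³, 2³, 3³, …).
Second part: always the previous value of the first part, so -9, 1, 8, 27, 64, 125, 216 → 343.
Combining the parts gives (512, 343).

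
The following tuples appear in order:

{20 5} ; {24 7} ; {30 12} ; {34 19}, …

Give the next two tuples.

First coordinate: 20, 24, 30, 34 → 40 → 44 (alternating steps +4, +6, +4, +6, …).
Second coordinate: 5, 7, 12, 19 → 31 → 50 (each term is the sum of the two before it).
So the next two tuples are {40 31} and {44 50}.

{40 31}, {44 50}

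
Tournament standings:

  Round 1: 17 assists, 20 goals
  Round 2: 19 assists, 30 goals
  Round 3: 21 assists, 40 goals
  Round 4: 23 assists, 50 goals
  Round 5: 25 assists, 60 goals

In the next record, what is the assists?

27

Assists: 17, 19, 21, 23, 25 → 27 (+2 each step).
Goals: +10 each step, so 20, 30, 40, 50, 60 → 70.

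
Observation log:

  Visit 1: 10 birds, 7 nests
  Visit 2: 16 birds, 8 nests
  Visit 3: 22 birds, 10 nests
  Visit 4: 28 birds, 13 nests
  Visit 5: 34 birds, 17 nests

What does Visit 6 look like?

Birds — +6 each step: 10, 16, 22, 28, 34 → 40.
For the nests, differences are 1, 2, 3, … (increasing by 1 each time): 7, 8, 10, 13, 17 → 22.
So the next record is 40 birds, 22 nests.

40 birds, 22 nests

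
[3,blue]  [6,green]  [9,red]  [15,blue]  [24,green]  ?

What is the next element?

First part — each term is the sum of the two before it: 3, 6, 9, 15, 24 → 39.
Colour: repeats blue → green → red; blue, green, red, blue, green → red.
So the next element is [39,red].

[39,red]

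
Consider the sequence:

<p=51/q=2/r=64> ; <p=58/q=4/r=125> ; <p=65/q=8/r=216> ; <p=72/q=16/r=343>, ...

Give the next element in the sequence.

P goes 51, 58, 65, 72 → 79 (+7 each step).
Q: ×2 each step, so 2, 4, 8, 16 → 32.
R goes 64, 125, 216, 343 → 512 (perfect cubes: 4³, 5³, 6³, …).
Putting it together: <p=79/q=32/r=512>.

<p=79/q=32/r=512>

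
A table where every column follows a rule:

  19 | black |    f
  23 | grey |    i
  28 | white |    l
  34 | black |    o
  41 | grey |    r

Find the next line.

First component goes 19, 23, 28, 34, 41 → 49 (differences are 4, 5, 6, … (increasing by 1 each time)).
Shade: repeats black → grey → white; black, grey, white, black, grey → white.
Letter: f, i, l, o, r → u (letters move forward 3 places in the alphabet).
Combining the parts gives 49  white  u.

49  white  u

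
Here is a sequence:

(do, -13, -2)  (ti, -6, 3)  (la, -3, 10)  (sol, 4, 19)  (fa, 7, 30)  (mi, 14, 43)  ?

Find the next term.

(re, 17, 58)

Note: runs backward through the solfège scale do→ti, so do, ti, la, sol, fa, mi → re.
Second value goes -13, -6, -3, 4, 7, 14 → 17 (alternating steps +7, +3, +7, +3, …).
For the third value, differences are 5, 7, 9, … (increasing by 2 each time): -2, 3, 10, 19, 30, 43 → 58.
Combining the parts gives (re, 17, 58).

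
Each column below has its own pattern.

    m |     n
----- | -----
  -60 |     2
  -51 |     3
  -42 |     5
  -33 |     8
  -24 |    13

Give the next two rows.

-15  21; -6  34

Column m — +9 each step: -60, -51, -42, -33, -24 → -15 → -6.
Column n: each term is the sum of the two before it; 2, 3, 5, 8, 13 → 21 → 34.
Putting the parts together: -15  21 and then -6  34.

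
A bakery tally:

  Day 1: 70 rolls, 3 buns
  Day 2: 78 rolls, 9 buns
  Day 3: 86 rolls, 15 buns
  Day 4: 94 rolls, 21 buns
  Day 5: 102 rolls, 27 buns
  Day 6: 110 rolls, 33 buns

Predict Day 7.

118 rolls, 39 buns

Rolls: +8 each step, so 70, 78, 86, 94, 102, 110 → 118.
Buns goes 3, 9, 15, 21, 27, 33 → 39 (+6 each step).
Combining the parts gives 118 rolls, 39 buns.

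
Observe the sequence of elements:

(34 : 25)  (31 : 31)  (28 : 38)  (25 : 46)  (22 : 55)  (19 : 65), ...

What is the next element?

First coordinate: −3 each step; 34, 31, 28, 25, 22, 19 → 16.
Second coordinate: 25, 31, 38, 46, 55, 65 → 76 (differences are 6, 7, 8, … (increasing by 1 each time)).
Combining the parts gives (16 : 76).

(16 : 76)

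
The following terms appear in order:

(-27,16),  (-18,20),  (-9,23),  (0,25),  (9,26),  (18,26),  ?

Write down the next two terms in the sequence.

(27,25), (36,23)

First coordinate: -27, -18, -9, 0, 9, 18 → 27 → 36 (+9 each step).
Second coordinate: 16, 20, 23, 25, 26, 26 → 25 → 23 (differences are 4, 3, 2, … (decreasing by 1 each time)).
So the next two terms are (27,25) and (36,23).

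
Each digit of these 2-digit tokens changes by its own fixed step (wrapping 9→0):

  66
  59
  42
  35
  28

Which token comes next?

11

First digit: −1 each step, mod 10; 6, 5, 4, 3, 2 → 1.
Second digit — +3 each step, mod 10: 6, 9, 2, 5, 8 → 1.
So the next token is 11.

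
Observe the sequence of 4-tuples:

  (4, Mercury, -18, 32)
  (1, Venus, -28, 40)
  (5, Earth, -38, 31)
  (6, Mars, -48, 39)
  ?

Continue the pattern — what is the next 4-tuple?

First component — each term is the sum of the two before it: 4, 1, 5, 6 → 11.
Planet: Mercury, Venus, Earth, Mars → Jupiter (runs through the planets Mercury→Neptune).
Third component: −10 each step; -18, -28, -38, -48 → -58.
Fourth component: alternating steps +8, −9, +8, −9, …, so 32, 40, 31, 39 → 30.
Combining the parts gives (11, Jupiter, -58, 30).

(11, Jupiter, -58, 30)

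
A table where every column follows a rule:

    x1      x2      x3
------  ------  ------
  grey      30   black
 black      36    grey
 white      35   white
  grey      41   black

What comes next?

Column x1: grey, black, white, grey → black (repeats grey → black → white).
Column x2 — alternating steps +6, −1, +6, −1, …: 30, 36, 35, 41 → 40.
Column x3: repeats black → grey → white; black, grey, white, black → grey.
Combining the parts gives black  40  grey.

black  40  grey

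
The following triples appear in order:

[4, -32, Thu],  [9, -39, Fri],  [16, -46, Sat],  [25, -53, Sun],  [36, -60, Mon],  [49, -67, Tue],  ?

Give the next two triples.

First component — perfect squares: 2², 3², 4², …: 4, 9, 16, 25, 36, 49 → 64 → 81.
Second component: −7 each step, so -32, -39, -46, -53, -60, -67 → -74 → -81.
Day: Thu, Fri, Sat, Sun, Mon, Tue → Wed → Thu (runs through the weekdays Mon→Sun).
So the next two triples are [64, -74, Wed] and [81, -81, Thu].

[64, -74, Wed], [81, -81, Thu]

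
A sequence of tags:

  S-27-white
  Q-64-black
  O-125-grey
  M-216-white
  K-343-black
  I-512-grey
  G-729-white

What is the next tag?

E-1000-black

For the letter, letters move back 2 places in the alphabet: S, Q, O, M, K, I, G → E.
Second component: perfect cubes: 3³, 4³, 5³, …, so 27, 64, 125, 216, 343, 512, 729 → 1000.
Shade goes white, black, grey, white, black, grey, white → black (repeats white → black → grey).
So the next tag is E-1000-black.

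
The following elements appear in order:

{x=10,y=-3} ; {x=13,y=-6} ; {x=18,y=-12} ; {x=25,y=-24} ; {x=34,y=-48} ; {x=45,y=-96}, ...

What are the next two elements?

{x=58,y=-192}, {x=73,y=-384}

X: differences are 3, 5, 7, … (increasing by 2 each time); 10, 13, 18, 25, 34, 45 → 58 → 73.
Y goes -3, -6, -12, -24, -48, -96 → -192 → -384 (×2 each step).
Putting the parts together: {x=58,y=-192} and then {x=73,y=-384}.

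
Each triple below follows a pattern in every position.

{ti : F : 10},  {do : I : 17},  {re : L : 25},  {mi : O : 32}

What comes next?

{fa : R : 40}

Note — runs through the solfège scale do→ti: ti, do, re, mi → fa.
Letter goes F, I, L, O → R (letters move forward 3 places in the alphabet).
Third value: alternating steps +7, +8, +7, +8, …; 10, 17, 25, 32 → 40.
Combining the parts gives {fa : R : 40}.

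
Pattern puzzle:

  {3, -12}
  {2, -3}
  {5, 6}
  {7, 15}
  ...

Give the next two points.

For the first slot, each term is the sum of the two before it: 3, 2, 5, 7 → 12 → 19.
Second slot goes -12, -3, 6, 15 → 24 → 33 (+9 each step).
So the next two points are {12, 24} and {19, 33}.

{12, 24}, {19, 33}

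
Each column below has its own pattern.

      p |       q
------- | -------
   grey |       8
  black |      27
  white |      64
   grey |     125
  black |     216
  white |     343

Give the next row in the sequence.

grey  512

Column p: repeats grey → black → white; grey, black, white, grey, black, white → grey.
Column q: perfect cubes: 2³, 3³, 4³, …, so 8, 27, 64, 125, 216, 343 → 512.
Putting it together: grey  512.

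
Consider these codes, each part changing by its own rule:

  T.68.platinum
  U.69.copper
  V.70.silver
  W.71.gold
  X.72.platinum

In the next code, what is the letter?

Y

Letter: letters move forward 1 place in the alphabet, so T, U, V, W, X → Y.
Second component: 68, 69, 70, 71, 72 → 73 (+1 each step).
Metal goes platinum, copper, silver, gold, platinum → copper (repeats platinum → copper → silver → gold).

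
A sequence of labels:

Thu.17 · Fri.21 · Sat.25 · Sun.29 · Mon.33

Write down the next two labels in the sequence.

Tue.37, Wed.41

Day: Thu, Fri, Sat, Sun, Mon → Tue → Wed (runs through the weekdays Mon→Sun).
Second component: 17, 21, 25, 29, 33 → 37 → 41 (+4 each step).
So the next two labels are Tue.37 and Wed.41.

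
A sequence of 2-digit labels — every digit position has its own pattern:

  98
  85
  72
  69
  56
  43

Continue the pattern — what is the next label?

First digit goes 9, 8, 7, 6, 5, 4 → 3 (−1 each step, mod 10).
Second digit: 8, 5, 2, 9, 6, 3 → 0 (−3 each step, mod 10).
So the next label is 30.

30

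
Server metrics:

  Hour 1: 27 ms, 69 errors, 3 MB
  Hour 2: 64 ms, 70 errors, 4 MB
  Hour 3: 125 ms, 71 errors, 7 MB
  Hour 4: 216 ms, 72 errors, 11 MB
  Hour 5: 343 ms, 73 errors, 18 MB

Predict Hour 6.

Ms — perfect cubes: 3³, 4³, 5³, …: 27, 64, 125, 216, 343 → 512.
Errors: +1 each step; 69, 70, 71, 72, 73 → 74.
MB — each term is the sum of the two before it: 3, 4, 7, 11, 18 → 29.
So the next row is 512 ms, 74 errors, 29 MB.

512 ms, 74 errors, 29 MB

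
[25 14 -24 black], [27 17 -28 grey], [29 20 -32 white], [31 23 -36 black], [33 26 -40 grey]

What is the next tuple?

First entry — +2 each step: 25, 27, 29, 31, 33 → 35.
Second entry — +3 each step: 14, 17, 20, 23, 26 → 29.
Third entry: −4 each step, so -24, -28, -32, -36, -40 → -44.
Shade — repeats black → grey → white: black, grey, white, black, grey → white.
So the next tuple is [35 29 -44 white].

[35 29 -44 white]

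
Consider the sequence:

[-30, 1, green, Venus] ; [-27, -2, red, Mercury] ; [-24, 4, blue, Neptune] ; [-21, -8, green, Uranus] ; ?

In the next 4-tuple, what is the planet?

Saturn

Planet: Venus, Mercury, Neptune, Uranus → Saturn (runs backward through the planets Mercury→Neptune).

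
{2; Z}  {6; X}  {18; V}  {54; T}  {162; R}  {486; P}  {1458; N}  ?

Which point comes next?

For the first coordinate, ×3 each step: 2, 6, 18, 54, 162, 486, 1458 → 4374.
Letter goes Z, X, V, T, R, P, N → L (letters move back 2 places in the alphabet).
Combining the parts gives {4374; L}.

{4374; L}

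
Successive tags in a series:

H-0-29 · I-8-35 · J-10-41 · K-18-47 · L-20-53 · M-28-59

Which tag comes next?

N-30-65

Letter: H, I, J, K, L, M → N (letters move forward 1 place in the alphabet).
For the second component, alternating steps +8, +2, +8, +2, …: 0, 8, 10, 18, 20, 28 → 30.
For the third component, +6 each step: 29, 35, 41, 47, 53, 59 → 65.
Putting it together: N-30-65.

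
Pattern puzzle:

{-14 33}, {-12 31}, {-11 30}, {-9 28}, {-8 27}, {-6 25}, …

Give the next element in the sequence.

{-5 24}

First component: alternating steps +2, +1, +2, +1, …; -14, -12, -11, -9, -8, -6 → -5.
Second component — together with the first component always sums to 19: 33, 31, 30, 28, 27, 25 → 24.
Putting it together: {-5 24}.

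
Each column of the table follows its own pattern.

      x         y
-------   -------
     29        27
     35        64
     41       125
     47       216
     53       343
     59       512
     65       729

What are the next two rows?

For the column x, +6 each step: 29, 35, 41, 47, 53, 59, 65 → 71 → 77.
Column y: 27, 64, 125, 216, 343, 512, 729 → 1000 → 1331 (perfect cubes: 3³, 4³, 5³, …).
Putting the parts together: 71  1000 and then 77  1331.

71  1000; 77  1331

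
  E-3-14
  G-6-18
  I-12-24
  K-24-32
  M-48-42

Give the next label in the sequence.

O-96-54

Letter — letters move forward 2 places in the alphabet: E, G, I, K, M → O.
For the second component, ×2 each step: 3, 6, 12, 24, 48 → 96.
For the third component, differences are 4, 6, 8, … (increasing by 2 each time): 14, 18, 24, 32, 42 → 54.
Putting it together: O-96-54.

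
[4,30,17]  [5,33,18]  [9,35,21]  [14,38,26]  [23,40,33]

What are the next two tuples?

First entry goes 4, 5, 9, 14, 23 → 37 → 60 (each term is the sum of the two before it).
Second entry — alternating steps +3, +2, +3, +2, …: 30, 33, 35, 38, 40 → 43 → 45.
Third entry: differences are 1, 3, 5, … (increasing by 2 each time); 17, 18, 21, 26, 33 → 42 → 53.
So the next two tuples are [37,43,42] and [60,45,53].

[37,43,42], [60,45,53]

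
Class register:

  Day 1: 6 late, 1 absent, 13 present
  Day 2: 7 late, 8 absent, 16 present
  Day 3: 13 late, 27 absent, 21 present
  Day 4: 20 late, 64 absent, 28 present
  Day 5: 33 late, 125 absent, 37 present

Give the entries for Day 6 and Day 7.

53 late, 216 absent, 48 present; 86 late, 343 absent, 61 present

Late goes 6, 7, 13, 20, 33 → 53 → 86 (each term is the sum of the two before it).
For the absent, perfect cubes: 1³, 2³, 3³, …: 1, 8, 27, 64, 125 → 216 → 343.
Present — differences are 3, 5, 7, … (increasing by 2 each time): 13, 16, 21, 28, 37 → 48 → 61.
So the next two lines are 53 late, 216 absent, 48 present and 86 late, 343 absent, 61 present.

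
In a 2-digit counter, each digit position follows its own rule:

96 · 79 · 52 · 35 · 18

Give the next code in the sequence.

First digit: −2 each step, mod 10, so 9, 7, 5, 3, 1 → 9.
Second digit: 6, 9, 2, 5, 8 → 1 (+3 each step, mod 10).
Putting it together: 91.

91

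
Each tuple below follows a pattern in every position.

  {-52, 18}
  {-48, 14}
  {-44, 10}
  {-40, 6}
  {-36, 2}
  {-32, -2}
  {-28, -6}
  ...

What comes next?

First value — +4 each step: -52, -48, -44, -40, -36, -32, -28 → -24.
Second value: together with the first value always sums to -34; 18, 14, 10, 6, 2, -2, -6 → -10.
Putting it together: {-24, -10}.

{-24, -10}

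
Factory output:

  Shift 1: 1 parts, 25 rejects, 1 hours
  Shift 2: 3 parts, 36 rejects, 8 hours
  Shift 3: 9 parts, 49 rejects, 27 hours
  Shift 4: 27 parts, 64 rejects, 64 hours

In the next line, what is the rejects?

81

Parts: ×3 each step, so 1, 3, 9, 27 → 81.
Rejects: perfect squares: 5², 6², 7², …, so 25, 36, 49, 64 → 81.
Hours goes 1, 8, 27, 64 → 125 (perfect cubes: 1³, 2³, 3³, …).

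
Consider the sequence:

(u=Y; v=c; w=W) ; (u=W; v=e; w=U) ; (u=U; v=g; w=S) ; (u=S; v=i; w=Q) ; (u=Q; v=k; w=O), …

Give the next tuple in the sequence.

(u=O; v=m; w=M)

U: letters move back 2 places in the alphabet, so Y, W, U, S, Q → O.
For the v, letters move forward 2 places in the alphabet: c, e, g, i, k → m.
W: letters move back 2 places in the alphabet; W, U, S, Q, O → M.
Combining the parts gives (u=O; v=m; w=M).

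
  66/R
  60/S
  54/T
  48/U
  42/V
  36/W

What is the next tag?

First component — −6 each step: 66, 60, 54, 48, 42, 36 → 30.
Letter goes R, S, T, U, V, W → X (letters move forward 1 place in the alphabet).
Putting it together: 30/X.

30/X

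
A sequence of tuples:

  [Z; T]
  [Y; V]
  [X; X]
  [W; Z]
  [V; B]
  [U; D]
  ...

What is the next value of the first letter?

T

First letter — letters move back 1 place in the alphabet: Z, Y, X, W, V, U → T.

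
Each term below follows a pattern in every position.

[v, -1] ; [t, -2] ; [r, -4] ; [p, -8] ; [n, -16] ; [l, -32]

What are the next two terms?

Letter — letters move back 2 places in the alphabet: v, t, r, p, n, l → j → h.
Second component: -1, -2, -4, -8, -16, -32 → -64 → -128 (×2 each step).
So the next two terms are [j, -64] and [h, -128].

[j, -64], [h, -128]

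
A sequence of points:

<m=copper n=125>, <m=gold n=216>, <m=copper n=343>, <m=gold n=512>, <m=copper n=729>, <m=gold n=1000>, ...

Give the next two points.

M goes copper, gold, copper, gold, copper, gold → copper → gold (alternates copper ↔ gold).
For the n, perfect cubes: 5³, 6³, 7³, …: 125, 216, 343, 512, 729, 1000 → 1331 → 1728.
So the next two points are <m=copper n=1331> and <m=gold n=1728>.

<m=copper n=1331>, <m=gold n=1728>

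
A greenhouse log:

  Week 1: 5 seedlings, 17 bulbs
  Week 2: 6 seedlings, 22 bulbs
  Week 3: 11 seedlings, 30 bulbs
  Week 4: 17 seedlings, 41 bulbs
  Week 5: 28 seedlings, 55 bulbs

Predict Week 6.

Seedlings — each term is the sum of the two before it: 5, 6, 11, 17, 28 → 45.
Bulbs: differences are 5, 8, 11, … (increasing by 3 each time), so 17, 22, 30, 41, 55 → 72.
Combining the parts gives 45 seedlings, 72 bulbs.

45 seedlings, 72 bulbs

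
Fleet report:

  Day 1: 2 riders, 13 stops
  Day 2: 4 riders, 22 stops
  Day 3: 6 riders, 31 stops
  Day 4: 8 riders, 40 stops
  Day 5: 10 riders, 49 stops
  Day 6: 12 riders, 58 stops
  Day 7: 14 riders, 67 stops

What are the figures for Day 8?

Riders: +2 each step, so 2, 4, 6, 8, 10, 12, 14 → 16.
Stops: +9 each step; 13, 22, 31, 40, 49, 58, 67 → 76.
Combining the parts gives 16 riders, 76 stops.

16 riders, 76 stops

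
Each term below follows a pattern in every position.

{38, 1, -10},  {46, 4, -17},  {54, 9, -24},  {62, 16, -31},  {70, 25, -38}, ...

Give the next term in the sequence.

For the first component, +8 each step: 38, 46, 54, 62, 70 → 78.
Second component: perfect squares: 1², 2², 3², …; 1, 4, 9, 16, 25 → 36.
Third component: -10, -17, -24, -31, -38 → -45 (−7 each step).
Combining the parts gives {78, 36, -45}.

{78, 36, -45}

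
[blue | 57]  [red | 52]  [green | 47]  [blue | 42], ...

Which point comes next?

[red | 37]

Colour: repeats blue → red → green; blue, red, green, blue → red.
Second slot: −5 each step; 57, 52, 47, 42 → 37.
Putting it together: [red | 37].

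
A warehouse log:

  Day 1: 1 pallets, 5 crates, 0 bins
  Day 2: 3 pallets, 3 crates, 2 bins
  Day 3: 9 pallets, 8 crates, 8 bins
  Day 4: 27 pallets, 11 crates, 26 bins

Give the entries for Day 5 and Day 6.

81 pallets, 19 crates, 80 bins; 243 pallets, 30 crates, 242 bins

Pallets: ×3 each step, so 1, 3, 9, 27 → 81 → 243.
Crates — each term is the sum of the two before it: 5, 3, 8, 11 → 19 → 30.
Bins — always 1 less than the pallets: 0, 2, 8, 26 → 80 → 242.
Putting the parts together: 81 pallets, 19 crates, 80 bins and then 243 pallets, 30 crates, 242 bins.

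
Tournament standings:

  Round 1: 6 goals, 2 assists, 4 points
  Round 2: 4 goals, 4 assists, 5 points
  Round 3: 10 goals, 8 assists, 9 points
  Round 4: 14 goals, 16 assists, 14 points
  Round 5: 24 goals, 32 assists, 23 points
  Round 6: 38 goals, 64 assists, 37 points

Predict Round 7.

62 goals, 128 assists, 60 points

Goals: 6, 4, 10, 14, 24, 38 → 62 (each term is the sum of the two before it).
For the assists, ×2 each step: 2, 4, 8, 16, 32, 64 → 128.
For the points, each term is the sum of the two before it: 4, 5, 9, 14, 23, 37 → 60.
Putting it together: 62 goals, 128 assists, 60 points.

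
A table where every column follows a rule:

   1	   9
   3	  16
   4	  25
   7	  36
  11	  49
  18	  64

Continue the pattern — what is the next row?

29  81

First component — each term is the sum of the two before it: 1, 3, 4, 7, 11, 18 → 29.
Second component: 9, 16, 25, 36, 49, 64 → 81 (perfect squares: 3², 4², 5², …).
Combining the parts gives 29  81.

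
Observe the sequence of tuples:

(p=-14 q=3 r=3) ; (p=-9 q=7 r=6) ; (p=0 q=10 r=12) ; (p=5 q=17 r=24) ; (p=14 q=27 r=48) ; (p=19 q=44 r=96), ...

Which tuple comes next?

(p=28 q=71 r=192)

P: -14, -9, 0, 5, 14, 19 → 28 (alternating steps +5, +9, +5, +9, …).
Q: each term is the sum of the two before it, so 3, 7, 10, 17, 27, 44 → 71.
R: ×2 each step, so 3, 6, 12, 24, 48, 96 → 192.
So the next tuple is (p=28 q=71 r=192).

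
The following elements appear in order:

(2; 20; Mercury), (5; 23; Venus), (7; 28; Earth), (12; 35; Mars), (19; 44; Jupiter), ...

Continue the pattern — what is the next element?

First entry — each term is the sum of the two before it: 2, 5, 7, 12, 19 → 31.
Second entry — differences are 3, 5, 7, … (increasing by 2 each time): 20, 23, 28, 35, 44 → 55.
Planet — runs through the planets Mercury→Neptune: Mercury, Venus, Earth, Mars, Jupiter → Saturn.
Putting it together: (31; 55; Saturn).

(31; 55; Saturn)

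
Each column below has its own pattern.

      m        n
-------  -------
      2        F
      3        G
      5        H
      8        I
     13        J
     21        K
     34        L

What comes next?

55  M

Column m — each term is the sum of the two before it: 2, 3, 5, 8, 13, 21, 34 → 55.
Column n: letters move forward 1 place in the alphabet, so F, G, H, I, J, K, L → M.
So the next line is 55  M.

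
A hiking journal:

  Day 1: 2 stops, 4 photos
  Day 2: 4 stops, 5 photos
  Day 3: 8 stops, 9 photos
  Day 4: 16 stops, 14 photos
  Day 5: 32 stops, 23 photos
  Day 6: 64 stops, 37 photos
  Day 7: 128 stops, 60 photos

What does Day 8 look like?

256 stops, 97 photos

Stops goes 2, 4, 8, 16, 32, 64, 128 → 256 (×2 each step).
Photos: each term is the sum of the two before it; 4, 5, 9, 14, 23, 37, 60 → 97.
So the next record is 256 stops, 97 photos.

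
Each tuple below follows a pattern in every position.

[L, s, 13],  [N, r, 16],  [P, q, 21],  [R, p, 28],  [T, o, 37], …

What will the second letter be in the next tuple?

Second letter goes s, r, q, p, o → n (letters move back 1 place in the alphabet).

n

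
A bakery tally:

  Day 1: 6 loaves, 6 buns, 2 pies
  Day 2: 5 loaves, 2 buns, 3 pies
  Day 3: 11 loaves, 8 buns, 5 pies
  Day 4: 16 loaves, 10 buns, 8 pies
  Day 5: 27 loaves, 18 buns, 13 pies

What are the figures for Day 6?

43 loaves, 28 buns, 21 pies

Loaves goes 6, 5, 11, 16, 27 → 43 (each term is the sum of the two before it).
Buns goes 6, 2, 8, 10, 18 → 28 (each term is the sum of the two before it).
Pies goes 2, 3, 5, 8, 13 → 21 (each term is the sum of the two before it).
Combining the parts gives 43 loaves, 28 buns, 21 pies.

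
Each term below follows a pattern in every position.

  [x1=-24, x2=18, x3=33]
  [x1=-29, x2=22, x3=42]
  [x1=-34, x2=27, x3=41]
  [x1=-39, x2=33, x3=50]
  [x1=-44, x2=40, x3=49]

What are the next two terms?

[x1=-49, x2=48, x3=58], [x1=-54, x2=57, x3=57]

X1: −5 each step; -24, -29, -34, -39, -44 → -49 → -54.
X2: differences are 4, 5, 6, … (increasing by 1 each time); 18, 22, 27, 33, 40 → 48 → 57.
X3: alternating steps +9, −1, +9, −1, …, so 33, 42, 41, 50, 49 → 58 → 57.
So the next two terms are [x1=-49, x2=48, x3=58] and [x1=-54, x2=57, x3=57].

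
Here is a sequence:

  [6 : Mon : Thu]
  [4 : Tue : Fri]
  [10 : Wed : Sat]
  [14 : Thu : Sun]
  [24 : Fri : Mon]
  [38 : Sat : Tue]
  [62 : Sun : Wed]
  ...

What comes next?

First coordinate goes 6, 4, 10, 14, 24, 38, 62 → 100 (each term is the sum of the two before it).
First day: runs through the weekdays Mon→Sun; Mon, Tue, Wed, Thu, Fri, Sat, Sun → Mon.
Second day: runs through the weekdays Mon→Sun; Thu, Fri, Sat, Sun, Mon, Tue, Wed → Thu.
Combining the parts gives [100 : Mon : Thu].

[100 : Mon : Thu]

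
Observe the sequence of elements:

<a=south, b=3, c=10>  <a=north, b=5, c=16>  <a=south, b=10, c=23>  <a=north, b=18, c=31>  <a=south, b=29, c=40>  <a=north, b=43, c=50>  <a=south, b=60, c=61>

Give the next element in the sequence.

<a=north, b=80, c=73>

A — alternates south ↔ north: south, north, south, north, south, north, south → north.
B goes 3, 5, 10, 18, 29, 43, 60 → 80 (differences are 2, 5, 8, … (increasing by 3 each time)).
For the c, differences are 6, 7, 8, … (increasing by 1 each time): 10, 16, 23, 31, 40, 50, 61 → 73.
Putting it together: <a=north, b=80, c=73>.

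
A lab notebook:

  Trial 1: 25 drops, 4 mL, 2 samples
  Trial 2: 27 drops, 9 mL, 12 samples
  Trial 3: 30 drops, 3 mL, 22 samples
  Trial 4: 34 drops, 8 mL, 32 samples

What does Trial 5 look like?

39 drops, 2 mL, 42 samples

Drops: differences are 2, 3, 4, … (increasing by 1 each time); 25, 27, 30, 34 → 39.
ML: 4, 9, 3, 8 → 2 (alternating steps +5, −6, +5, −6, …).
Samples goes 2, 12, 22, 32 → 42 (+10 each step).
Combining the parts gives 39 drops, 2 mL, 42 samples.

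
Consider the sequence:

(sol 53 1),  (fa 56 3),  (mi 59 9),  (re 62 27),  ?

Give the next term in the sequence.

(do 65 81)

Note — runs backward through the solfège scale do→ti: sol, fa, mi, re → do.
Second entry: +3 each step; 53, 56, 59, 62 → 65.
Third entry goes 1, 3, 9, 27 → 81 (×3 each step).
So the next term is (do 65 81).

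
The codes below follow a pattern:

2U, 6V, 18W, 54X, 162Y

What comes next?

486Z

First component: ×3 each step, so 2, 6, 18, 54, 162 → 486.
Letter goes U, V, W, X, Y → Z (letters move forward 1 place in the alphabet).
Putting it together: 486Z.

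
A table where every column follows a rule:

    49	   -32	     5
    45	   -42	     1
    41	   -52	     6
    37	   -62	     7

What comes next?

First component — −4 each step: 49, 45, 41, 37 → 33.
Second component: −10 each step; -32, -42, -52, -62 → -72.
Third component: each term is the sum of the two before it, so 5, 1, 6, 7 → 13.
Putting it together: 33  -72  13.

33  -72  13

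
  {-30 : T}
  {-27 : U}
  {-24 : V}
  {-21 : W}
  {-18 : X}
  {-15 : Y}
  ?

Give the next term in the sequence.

{-12 : Z}

First slot goes -30, -27, -24, -21, -18, -15 → -12 (+3 each step).
Letter: letters move forward 1 place in the alphabet, so T, U, V, W, X, Y → Z.
So the next term is {-12 : Z}.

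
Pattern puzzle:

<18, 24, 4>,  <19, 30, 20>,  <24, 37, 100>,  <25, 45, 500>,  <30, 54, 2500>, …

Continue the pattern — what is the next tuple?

First value: alternating steps +1, +5, +1, +5, …; 18, 19, 24, 25, 30 → 31.
For the second value, differences are 6, 7, 8, … (increasing by 1 each time): 24, 30, 37, 45, 54 → 64.
Third value: 4, 20, 100, 500, 2500 → 12500 (×5 each step).
Putting it together: <31, 64, 12500>.

<31, 64, 12500>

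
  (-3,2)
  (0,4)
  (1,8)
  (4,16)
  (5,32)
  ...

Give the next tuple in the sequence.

(8,64)

First entry goes -3, 0, 1, 4, 5 → 8 (alternating steps +3, +1, +3, +1, …).
Second entry: ×2 each step; 2, 4, 8, 16, 32 → 64.
Combining the parts gives (8,64).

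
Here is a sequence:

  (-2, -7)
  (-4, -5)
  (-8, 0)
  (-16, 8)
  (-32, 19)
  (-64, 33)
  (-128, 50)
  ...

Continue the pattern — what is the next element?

First entry: ×2 each step; -2, -4, -8, -16, -32, -64, -128 → -256.
Second entry goes -7, -5, 0, 8, 19, 33, 50 → 70 (differences are 2, 5, 8, … (increasing by 3 each time)).
So the next element is (-256, 70).

(-256, 70)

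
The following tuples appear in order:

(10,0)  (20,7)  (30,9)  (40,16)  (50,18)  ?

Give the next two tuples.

First part: +10 each step; 10, 20, 30, 40, 50 → 60 → 70.
For the second part, alternating steps +7, +2, +7, +2, …: 0, 7, 9, 16, 18 → 25 → 27.
So the next two tuples are (60,25) and (70,27).

(60,25), (70,27)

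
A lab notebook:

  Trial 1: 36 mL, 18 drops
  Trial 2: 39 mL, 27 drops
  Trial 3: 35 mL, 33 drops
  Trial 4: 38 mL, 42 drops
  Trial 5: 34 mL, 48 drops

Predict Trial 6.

37 mL, 57 drops

ML: alternating steps +3, −4, +3, −4, …; 36, 39, 35, 38, 34 → 37.
Drops: alternating steps +9, +6, +9, +6, …; 18, 27, 33, 42, 48 → 57.
Putting it together: 37 mL, 57 drops.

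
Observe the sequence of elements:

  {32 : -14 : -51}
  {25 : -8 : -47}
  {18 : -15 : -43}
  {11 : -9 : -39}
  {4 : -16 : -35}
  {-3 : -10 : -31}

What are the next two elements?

First part: 32, 25, 18, 11, 4, -3 → -10 → -17 (−7 each step).
Second part: -14, -8, -15, -9, -16, -10 → -17 → -11 (alternating steps +6, −7, +6, −7, …).
Third part — +4 each step: -51, -47, -43, -39, -35, -31 → -27 → -23.
So the next two elements are {-10 : -17 : -27} and {-17 : -11 : -23}.

{-10 : -17 : -27}, {-17 : -11 : -23}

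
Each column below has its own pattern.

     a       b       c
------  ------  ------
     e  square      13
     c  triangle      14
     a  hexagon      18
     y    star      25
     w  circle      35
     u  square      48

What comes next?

For the column a, letters move back 2 places in the alphabet, wrapping A→Z: e, c, a, y, w, u → s.
For the column b, repeats square → triangle → hexagon → star → circle: square, triangle, hexagon, star, circle, square → triangle.
Column c: 13, 14, 18, 25, 35, 48 → 64 (differences are 1, 4, 7, … (increasing by 3 each time)).
Putting it together: s  triangle  64.

s  triangle  64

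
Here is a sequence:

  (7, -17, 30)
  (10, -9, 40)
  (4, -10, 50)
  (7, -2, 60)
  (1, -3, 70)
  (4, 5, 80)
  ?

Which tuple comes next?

(-2, 4, 90)

For the first slot, alternating steps +3, −6, +3, −6, …: 7, 10, 4, 7, 1, 4 → -2.
Second slot: alternating steps +8, −1, +8, −1, …; -17, -9, -10, -2, -3, 5 → 4.
For the third slot, +10 each step: 30, 40, 50, 60, 70, 80 → 90.
So the next tuple is (-2, 4, 90).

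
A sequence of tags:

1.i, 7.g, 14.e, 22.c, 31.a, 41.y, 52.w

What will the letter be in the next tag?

For the letter, letters move back 2 places in the alphabet, wrapping A→Z: i, g, e, c, a, y, w → u.

u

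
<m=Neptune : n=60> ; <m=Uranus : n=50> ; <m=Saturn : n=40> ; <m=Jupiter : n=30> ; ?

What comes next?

M: runs backward through the planets Mercury→Neptune; Neptune, Uranus, Saturn, Jupiter → Mars.
N goes 60, 50, 40, 30 → 20 (−10 each step).
Combining the parts gives <m=Mars : n=20>.

<m=Mars : n=20>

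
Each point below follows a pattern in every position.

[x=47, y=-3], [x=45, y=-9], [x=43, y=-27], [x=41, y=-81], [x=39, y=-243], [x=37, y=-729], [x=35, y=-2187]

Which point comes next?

X goes 47, 45, 43, 41, 39, 37, 35 → 33 (−2 each step).
For the y, ×3 each step: -3, -9, -27, -81, -243, -729, -2187 → -6561.
Putting it together: [x=33, y=-6561].

[x=33, y=-6561]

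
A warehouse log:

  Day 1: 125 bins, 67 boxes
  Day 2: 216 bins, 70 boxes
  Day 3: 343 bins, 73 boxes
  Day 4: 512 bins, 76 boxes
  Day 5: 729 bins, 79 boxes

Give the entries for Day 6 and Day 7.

Bins goes 125, 216, 343, 512, 729 → 1000 → 1331 (perfect cubes: 5³, 6³, 7³, …).
Boxes — +3 each step: 67, 70, 73, 76, 79 → 82 → 85.
Putting the parts together: 1000 bins, 82 boxes and then 1331 bins, 85 boxes.

1000 bins, 82 boxes; 1331 bins, 85 boxes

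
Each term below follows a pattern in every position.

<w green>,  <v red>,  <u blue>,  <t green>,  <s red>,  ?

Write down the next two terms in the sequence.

Letter: letters move back 1 place in the alphabet, so w, v, u, t, s → r → q.
Colour: green, red, blue, green, red → blue → green (repeats green → red → blue).
Putting the parts together: <r blue> and then <q green>.

<r blue>, <q green>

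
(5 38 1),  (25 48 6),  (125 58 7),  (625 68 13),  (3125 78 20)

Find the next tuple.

First component — ×5 each step: 5, 25, 125, 625, 3125 → 15625.
Second component goes 38, 48, 58, 68, 78 → 88 (+10 each step).
Third component: each term is the sum of the two before it, so 1, 6, 7, 13, 20 → 33.
So the next tuple is (15625 88 33).

(15625 88 33)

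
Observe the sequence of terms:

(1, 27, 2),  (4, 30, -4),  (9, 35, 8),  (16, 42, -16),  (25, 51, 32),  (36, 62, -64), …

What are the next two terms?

(49, 75, 128), (64, 90, -256)

First component: perfect squares: 1², 2², 3², …, so 1, 4, 9, 16, 25, 36 → 49 → 64.
Second component: differences are 3, 5, 7, … (increasing by 2 each time); 27, 30, 35, 42, 51, 62 → 75 → 90.
For the third component, ×(-2) each step: 2, -4, 8, -16, 32, -64 → 128 → -256.
So the next two terms are (49, 75, 128) and (64, 90, -256).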